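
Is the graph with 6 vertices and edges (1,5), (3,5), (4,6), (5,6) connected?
No, it has 2 components: {1, 3, 4, 5, 6}, {2}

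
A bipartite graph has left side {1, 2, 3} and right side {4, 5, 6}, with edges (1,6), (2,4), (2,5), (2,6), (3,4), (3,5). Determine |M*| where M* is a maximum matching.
3 (matching: (1,6), (2,5), (3,4); upper bound min(|L|,|R|) = min(3,3) = 3)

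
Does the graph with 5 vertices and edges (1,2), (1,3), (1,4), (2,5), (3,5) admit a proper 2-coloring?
Yes. Partition: {1, 5}, {2, 3, 4}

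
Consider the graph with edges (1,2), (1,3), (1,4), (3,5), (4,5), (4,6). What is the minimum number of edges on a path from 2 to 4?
2 (path: 2 -> 1 -> 4, 2 edges)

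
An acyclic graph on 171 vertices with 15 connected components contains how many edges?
156 (Each of the 15 component trees on V_i vertices has V_i - 1 edges; summing gives V - C = 171 - 15 = 156)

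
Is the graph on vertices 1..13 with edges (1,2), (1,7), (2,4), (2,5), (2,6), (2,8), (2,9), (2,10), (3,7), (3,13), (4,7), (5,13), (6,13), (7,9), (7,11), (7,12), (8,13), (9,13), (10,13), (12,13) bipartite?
Yes. Partition: {1, 3, 4, 5, 6, 8, 9, 10, 11, 12}, {2, 7, 13}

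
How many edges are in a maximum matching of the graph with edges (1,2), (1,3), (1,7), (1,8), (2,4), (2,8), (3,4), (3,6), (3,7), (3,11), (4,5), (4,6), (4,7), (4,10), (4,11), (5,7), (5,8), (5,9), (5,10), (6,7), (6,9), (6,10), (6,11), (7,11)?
5 (matching: (1,8), (3,7), (4,10), (5,9), (6,11); upper bound floor(n/2) = floor(11/2) = 5)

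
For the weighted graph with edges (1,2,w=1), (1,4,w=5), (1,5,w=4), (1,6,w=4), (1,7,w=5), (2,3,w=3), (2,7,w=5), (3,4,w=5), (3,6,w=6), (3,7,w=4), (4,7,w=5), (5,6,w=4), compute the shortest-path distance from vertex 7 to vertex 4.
5 (path: 7 -> 4; weights 5 = 5)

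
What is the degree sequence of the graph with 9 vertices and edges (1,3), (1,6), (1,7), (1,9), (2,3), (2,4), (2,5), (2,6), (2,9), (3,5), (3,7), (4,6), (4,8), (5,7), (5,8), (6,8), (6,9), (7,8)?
[5, 5, 4, 4, 4, 4, 4, 3, 3] (degrees: deg(1)=4, deg(2)=5, deg(3)=4, deg(4)=3, deg(5)=4, deg(6)=5, deg(7)=4, deg(8)=4, deg(9)=3)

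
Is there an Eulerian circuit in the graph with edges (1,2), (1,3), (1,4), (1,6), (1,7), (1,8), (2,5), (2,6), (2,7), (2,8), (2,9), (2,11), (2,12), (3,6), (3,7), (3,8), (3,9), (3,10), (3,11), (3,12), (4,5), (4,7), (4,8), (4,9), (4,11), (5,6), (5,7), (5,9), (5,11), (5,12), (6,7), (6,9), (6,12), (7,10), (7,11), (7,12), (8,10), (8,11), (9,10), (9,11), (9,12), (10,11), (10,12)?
No (4 vertices have odd degree: {5, 6, 7, 12}; Eulerian circuit requires 0)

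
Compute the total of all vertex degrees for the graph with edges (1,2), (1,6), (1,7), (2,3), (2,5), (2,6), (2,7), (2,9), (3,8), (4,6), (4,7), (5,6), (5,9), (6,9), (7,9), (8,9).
32 (handshake: sum of degrees = 2|E| = 2 x 16 = 32)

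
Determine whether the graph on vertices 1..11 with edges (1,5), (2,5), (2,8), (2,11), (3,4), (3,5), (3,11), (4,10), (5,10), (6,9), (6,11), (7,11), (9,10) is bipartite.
Yes. Partition: {1, 2, 3, 6, 7, 10}, {4, 5, 8, 9, 11}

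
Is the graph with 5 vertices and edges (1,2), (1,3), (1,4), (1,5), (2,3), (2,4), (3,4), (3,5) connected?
Yes (BFS from 1 visits [1, 2, 3, 4, 5] — all 5 vertices reached)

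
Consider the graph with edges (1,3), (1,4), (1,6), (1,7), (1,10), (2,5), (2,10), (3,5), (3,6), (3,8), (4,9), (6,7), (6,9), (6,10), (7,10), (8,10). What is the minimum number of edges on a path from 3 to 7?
2 (path: 3 -> 1 -> 7, 2 edges)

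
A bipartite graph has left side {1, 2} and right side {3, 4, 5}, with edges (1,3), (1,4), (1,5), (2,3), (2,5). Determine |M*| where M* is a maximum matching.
2 (matching: (1,4), (2,5); upper bound min(|L|,|R|) = min(2,3) = 2)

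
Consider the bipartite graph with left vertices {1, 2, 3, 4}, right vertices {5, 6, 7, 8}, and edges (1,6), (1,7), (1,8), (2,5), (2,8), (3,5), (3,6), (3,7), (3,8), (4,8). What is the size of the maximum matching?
4 (matching: (1,6), (2,5), (3,7), (4,8); upper bound min(|L|,|R|) = min(4,4) = 4)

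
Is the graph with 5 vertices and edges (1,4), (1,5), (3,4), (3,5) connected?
No, it has 2 components: {1, 3, 4, 5}, {2}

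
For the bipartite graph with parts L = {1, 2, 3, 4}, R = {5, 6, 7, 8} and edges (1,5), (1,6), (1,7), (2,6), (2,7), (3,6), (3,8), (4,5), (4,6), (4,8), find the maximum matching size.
4 (matching: (1,7), (2,6), (3,8), (4,5); upper bound min(|L|,|R|) = min(4,4) = 4)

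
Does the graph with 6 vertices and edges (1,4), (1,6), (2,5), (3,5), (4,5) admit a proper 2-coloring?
Yes. Partition: {1, 5}, {2, 3, 4, 6}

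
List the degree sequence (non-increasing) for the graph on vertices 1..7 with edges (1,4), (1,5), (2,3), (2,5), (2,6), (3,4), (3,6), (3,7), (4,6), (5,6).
[4, 4, 3, 3, 3, 2, 1] (degrees: deg(1)=2, deg(2)=3, deg(3)=4, deg(4)=3, deg(5)=3, deg(6)=4, deg(7)=1)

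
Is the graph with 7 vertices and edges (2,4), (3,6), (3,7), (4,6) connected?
No, it has 3 components: {1}, {2, 3, 4, 6, 7}, {5}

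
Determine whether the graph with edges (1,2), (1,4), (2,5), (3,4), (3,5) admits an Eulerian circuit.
Yes (the graph is connected and all 5 vertices have even degree)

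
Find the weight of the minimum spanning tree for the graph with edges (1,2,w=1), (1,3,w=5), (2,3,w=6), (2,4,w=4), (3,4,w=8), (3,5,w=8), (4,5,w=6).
16 (MST edges: (1,2,w=1), (1,3,w=5), (2,4,w=4), (4,5,w=6); sum of weights 1 + 5 + 4 + 6 = 16)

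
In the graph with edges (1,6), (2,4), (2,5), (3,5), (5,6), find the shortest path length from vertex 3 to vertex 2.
2 (path: 3 -> 5 -> 2, 2 edges)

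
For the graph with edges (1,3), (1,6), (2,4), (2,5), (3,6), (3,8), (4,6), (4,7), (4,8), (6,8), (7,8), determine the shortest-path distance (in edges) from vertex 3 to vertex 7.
2 (path: 3 -> 8 -> 7, 2 edges)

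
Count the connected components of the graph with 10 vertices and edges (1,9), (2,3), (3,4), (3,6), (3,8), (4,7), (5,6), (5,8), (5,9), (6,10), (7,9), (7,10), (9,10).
1 (components: {1, 2, 3, 4, 5, 6, 7, 8, 9, 10})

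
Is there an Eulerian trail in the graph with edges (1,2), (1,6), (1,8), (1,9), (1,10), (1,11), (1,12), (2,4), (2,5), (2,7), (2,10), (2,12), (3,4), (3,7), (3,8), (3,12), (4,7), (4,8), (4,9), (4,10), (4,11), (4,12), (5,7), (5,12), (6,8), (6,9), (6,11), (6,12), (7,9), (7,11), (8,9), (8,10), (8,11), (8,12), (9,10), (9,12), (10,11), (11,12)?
No (6 vertices have odd degree: {1, 5, 6, 9, 11, 12}; Eulerian path requires 0 or 2)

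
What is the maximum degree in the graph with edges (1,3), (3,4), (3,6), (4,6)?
3 (attained at vertex 3)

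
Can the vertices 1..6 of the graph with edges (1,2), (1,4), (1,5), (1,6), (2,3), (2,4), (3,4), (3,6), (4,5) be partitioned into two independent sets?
No (odd cycle of length 3: 4 -> 1 -> 5 -> 4)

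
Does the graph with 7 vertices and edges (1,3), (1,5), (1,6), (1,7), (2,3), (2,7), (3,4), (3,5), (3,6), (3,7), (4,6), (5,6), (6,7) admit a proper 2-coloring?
No (odd cycle of length 3: 3 -> 1 -> 5 -> 3)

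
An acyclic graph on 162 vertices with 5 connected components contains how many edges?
157 (Each of the 5 component trees on V_i vertices has V_i - 1 edges; summing gives V - C = 162 - 5 = 157)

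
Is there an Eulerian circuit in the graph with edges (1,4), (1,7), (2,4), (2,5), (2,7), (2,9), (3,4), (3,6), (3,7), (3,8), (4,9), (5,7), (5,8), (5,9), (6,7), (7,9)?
Yes (the graph is connected and all 9 vertices have even degree)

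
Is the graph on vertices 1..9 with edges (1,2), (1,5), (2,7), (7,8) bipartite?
Yes. Partition: {1, 3, 4, 6, 7, 9}, {2, 5, 8}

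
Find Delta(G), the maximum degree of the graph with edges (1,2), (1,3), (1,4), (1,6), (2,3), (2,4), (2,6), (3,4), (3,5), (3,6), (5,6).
5 (attained at vertex 3)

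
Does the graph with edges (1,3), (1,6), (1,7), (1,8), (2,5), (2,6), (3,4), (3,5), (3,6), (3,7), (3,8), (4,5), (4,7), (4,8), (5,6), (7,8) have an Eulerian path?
Yes — and in fact it has an Eulerian circuit (the graph is connected and all 8 vertices have even degree)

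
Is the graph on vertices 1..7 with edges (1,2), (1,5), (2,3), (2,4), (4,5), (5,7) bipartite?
Yes. Partition: {1, 3, 4, 6, 7}, {2, 5}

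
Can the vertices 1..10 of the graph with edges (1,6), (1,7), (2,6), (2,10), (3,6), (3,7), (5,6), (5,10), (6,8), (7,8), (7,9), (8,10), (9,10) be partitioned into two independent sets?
Yes. Partition: {1, 2, 3, 4, 5, 8, 9}, {6, 7, 10}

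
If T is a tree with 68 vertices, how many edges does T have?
67 (A tree on V vertices has V - 1 edges, so 68 - 1 = 67)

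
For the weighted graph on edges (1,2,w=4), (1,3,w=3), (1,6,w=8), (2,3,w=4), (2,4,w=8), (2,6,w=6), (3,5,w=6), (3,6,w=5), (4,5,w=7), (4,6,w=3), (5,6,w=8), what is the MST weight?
21 (MST edges: (1,2,w=4), (1,3,w=3), (3,5,w=6), (3,6,w=5), (4,6,w=3); sum of weights 4 + 3 + 6 + 5 + 3 = 21)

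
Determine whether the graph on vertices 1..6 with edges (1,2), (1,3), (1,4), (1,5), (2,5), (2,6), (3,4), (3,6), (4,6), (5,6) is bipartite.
No (odd cycle of length 3: 2 -> 1 -> 5 -> 2)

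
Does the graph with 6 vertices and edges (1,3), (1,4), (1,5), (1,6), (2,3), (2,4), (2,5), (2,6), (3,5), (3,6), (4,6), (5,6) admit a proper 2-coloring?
No (odd cycle of length 3: 6 -> 1 -> 3 -> 6)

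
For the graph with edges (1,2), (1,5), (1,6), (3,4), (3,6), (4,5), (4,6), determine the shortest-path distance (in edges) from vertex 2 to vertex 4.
3 (path: 2 -> 1 -> 5 -> 4, 3 edges)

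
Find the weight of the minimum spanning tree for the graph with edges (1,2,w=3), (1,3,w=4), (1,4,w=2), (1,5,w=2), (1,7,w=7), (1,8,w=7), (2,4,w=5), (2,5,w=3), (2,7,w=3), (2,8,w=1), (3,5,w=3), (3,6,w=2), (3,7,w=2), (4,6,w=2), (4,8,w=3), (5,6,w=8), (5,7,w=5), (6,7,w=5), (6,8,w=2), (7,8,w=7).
13 (MST edges: (1,4,w=2), (1,5,w=2), (2,8,w=1), (3,6,w=2), (3,7,w=2), (4,6,w=2), (6,8,w=2); sum of weights 2 + 2 + 1 + 2 + 2 + 2 + 2 = 13)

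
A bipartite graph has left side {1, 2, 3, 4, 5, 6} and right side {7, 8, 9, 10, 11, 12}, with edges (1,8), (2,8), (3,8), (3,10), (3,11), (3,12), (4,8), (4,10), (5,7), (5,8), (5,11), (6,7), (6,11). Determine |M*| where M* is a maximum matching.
5 (matching: (1,8), (3,12), (4,10), (5,11), (6,7); upper bound min(|L|,|R|) = min(6,6) = 6)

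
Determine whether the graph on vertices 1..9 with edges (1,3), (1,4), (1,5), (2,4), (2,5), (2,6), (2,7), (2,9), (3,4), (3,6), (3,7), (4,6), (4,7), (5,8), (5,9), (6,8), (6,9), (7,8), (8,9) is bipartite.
No (odd cycle of length 3: 3 -> 1 -> 4 -> 3)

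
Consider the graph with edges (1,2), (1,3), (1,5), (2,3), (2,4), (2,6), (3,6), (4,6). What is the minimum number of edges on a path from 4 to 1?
2 (path: 4 -> 2 -> 1, 2 edges)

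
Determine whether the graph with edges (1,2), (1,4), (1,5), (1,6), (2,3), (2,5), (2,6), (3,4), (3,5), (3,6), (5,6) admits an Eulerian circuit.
Yes (the graph is connected and all 6 vertices have even degree)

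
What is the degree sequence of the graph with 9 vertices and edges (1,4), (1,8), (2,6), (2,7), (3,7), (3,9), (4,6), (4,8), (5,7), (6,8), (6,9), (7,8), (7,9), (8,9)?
[5, 5, 4, 4, 3, 2, 2, 2, 1] (degrees: deg(1)=2, deg(2)=2, deg(3)=2, deg(4)=3, deg(5)=1, deg(6)=4, deg(7)=5, deg(8)=5, deg(9)=4)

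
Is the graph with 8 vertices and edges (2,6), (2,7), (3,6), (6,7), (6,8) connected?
No, it has 4 components: {1}, {2, 3, 6, 7, 8}, {4}, {5}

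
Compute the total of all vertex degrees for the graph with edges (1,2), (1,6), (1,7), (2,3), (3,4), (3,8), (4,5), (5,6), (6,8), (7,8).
20 (handshake: sum of degrees = 2|E| = 2 x 10 = 20)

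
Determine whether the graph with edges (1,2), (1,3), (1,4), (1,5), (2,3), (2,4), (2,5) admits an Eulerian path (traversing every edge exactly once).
Yes — and in fact it has an Eulerian circuit (the graph is connected and all 5 vertices have even degree)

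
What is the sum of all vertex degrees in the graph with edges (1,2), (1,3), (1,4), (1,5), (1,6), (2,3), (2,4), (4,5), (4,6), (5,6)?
20 (handshake: sum of degrees = 2|E| = 2 x 10 = 20)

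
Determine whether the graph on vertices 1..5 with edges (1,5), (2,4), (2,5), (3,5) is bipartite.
Yes. Partition: {1, 2, 3}, {4, 5}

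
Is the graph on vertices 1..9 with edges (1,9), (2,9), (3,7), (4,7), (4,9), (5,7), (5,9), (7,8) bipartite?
Yes. Partition: {1, 2, 3, 4, 5, 6, 8}, {7, 9}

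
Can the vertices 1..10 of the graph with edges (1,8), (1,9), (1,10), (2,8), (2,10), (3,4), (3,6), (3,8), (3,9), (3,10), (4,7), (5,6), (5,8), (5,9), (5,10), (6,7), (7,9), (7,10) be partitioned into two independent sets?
Yes. Partition: {1, 2, 3, 5, 7}, {4, 6, 8, 9, 10}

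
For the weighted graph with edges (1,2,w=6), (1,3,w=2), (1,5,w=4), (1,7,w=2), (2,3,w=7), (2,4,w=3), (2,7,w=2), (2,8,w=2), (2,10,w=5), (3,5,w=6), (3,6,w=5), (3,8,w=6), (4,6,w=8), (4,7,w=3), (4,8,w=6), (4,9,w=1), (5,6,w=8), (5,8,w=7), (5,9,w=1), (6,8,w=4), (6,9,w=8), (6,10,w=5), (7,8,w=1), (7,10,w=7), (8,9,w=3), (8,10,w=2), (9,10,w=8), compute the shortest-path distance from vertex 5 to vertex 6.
8 (path: 5 -> 6; weights 8 = 8)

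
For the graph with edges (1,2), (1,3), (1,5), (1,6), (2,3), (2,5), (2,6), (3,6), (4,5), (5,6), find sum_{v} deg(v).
20 (handshake: sum of degrees = 2|E| = 2 x 10 = 20)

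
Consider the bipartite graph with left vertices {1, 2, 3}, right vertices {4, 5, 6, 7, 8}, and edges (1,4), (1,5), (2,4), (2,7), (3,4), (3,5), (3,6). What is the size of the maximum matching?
3 (matching: (1,5), (2,7), (3,6); upper bound min(|L|,|R|) = min(3,5) = 3)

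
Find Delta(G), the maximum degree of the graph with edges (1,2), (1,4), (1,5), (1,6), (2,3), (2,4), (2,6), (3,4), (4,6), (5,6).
4 (attained at vertices 1, 2, 4, 6)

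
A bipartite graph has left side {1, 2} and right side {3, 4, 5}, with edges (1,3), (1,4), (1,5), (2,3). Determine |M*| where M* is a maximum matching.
2 (matching: (1,5), (2,3); upper bound min(|L|,|R|) = min(2,3) = 2)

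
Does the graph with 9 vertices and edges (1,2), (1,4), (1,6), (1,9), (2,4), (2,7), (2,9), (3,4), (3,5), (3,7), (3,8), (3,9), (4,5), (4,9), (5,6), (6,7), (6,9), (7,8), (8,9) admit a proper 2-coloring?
No (odd cycle of length 3: 9 -> 1 -> 4 -> 9)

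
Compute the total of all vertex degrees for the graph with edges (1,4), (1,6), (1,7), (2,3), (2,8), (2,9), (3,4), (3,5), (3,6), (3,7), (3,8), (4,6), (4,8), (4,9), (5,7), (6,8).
32 (handshake: sum of degrees = 2|E| = 2 x 16 = 32)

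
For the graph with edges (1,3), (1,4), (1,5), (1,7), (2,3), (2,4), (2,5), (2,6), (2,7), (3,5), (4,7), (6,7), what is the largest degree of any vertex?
5 (attained at vertex 2)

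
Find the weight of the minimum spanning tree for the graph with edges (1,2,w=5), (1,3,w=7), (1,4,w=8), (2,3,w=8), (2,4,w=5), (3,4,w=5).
15 (MST edges: (1,2,w=5), (2,4,w=5), (3,4,w=5); sum of weights 5 + 5 + 5 = 15)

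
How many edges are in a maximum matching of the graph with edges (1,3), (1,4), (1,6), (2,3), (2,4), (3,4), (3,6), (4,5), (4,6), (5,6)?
3 (matching: (1,3), (2,4), (5,6); upper bound floor(n/2) = floor(6/2) = 3)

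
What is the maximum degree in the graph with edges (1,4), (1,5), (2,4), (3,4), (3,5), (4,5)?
4 (attained at vertex 4)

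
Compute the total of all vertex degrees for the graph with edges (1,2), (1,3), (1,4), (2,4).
8 (handshake: sum of degrees = 2|E| = 2 x 4 = 8)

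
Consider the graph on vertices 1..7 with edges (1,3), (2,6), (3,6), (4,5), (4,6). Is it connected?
No, it has 2 components: {1, 2, 3, 4, 5, 6}, {7}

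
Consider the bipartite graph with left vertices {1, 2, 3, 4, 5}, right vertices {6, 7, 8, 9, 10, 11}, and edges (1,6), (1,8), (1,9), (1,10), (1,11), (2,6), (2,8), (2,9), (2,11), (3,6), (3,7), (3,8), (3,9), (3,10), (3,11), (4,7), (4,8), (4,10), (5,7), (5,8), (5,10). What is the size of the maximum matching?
5 (matching: (1,11), (2,9), (3,10), (4,8), (5,7); upper bound min(|L|,|R|) = min(5,6) = 5)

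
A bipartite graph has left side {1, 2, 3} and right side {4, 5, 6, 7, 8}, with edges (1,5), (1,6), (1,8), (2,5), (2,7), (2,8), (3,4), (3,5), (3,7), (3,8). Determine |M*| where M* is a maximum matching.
3 (matching: (1,6), (2,7), (3,8); upper bound min(|L|,|R|) = min(3,5) = 3)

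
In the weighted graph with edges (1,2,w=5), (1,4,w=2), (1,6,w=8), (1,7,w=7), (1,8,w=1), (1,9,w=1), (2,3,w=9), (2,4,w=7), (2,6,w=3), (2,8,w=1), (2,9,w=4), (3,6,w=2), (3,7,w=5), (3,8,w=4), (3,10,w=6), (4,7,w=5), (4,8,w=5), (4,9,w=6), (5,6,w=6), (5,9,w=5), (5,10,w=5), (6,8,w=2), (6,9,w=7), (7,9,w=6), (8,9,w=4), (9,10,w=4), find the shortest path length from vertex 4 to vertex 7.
5 (path: 4 -> 7; weights 5 = 5)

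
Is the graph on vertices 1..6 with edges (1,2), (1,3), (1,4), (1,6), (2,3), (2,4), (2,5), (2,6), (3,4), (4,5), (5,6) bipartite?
No (odd cycle of length 3: 2 -> 1 -> 4 -> 2)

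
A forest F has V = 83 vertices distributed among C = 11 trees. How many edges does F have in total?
72 (Each of the 11 component trees on V_i vertices has V_i - 1 edges; summing gives V - C = 83 - 11 = 72)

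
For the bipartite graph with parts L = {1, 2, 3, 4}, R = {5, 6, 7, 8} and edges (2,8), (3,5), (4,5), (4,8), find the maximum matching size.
2 (matching: (2,8), (3,5); upper bound min(|L|,|R|) = min(4,4) = 4)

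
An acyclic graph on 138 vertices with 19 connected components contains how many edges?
119 (Each of the 19 component trees on V_i vertices has V_i - 1 edges; summing gives V - C = 138 - 19 = 119)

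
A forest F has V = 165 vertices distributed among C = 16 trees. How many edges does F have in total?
149 (Each of the 16 component trees on V_i vertices has V_i - 1 edges; summing gives V - C = 165 - 16 = 149)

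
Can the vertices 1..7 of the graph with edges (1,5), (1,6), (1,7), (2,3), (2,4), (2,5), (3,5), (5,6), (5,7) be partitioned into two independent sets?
No (odd cycle of length 3: 5 -> 1 -> 7 -> 5)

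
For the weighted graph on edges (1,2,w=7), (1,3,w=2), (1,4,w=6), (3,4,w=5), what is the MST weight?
14 (MST edges: (1,2,w=7), (1,3,w=2), (3,4,w=5); sum of weights 7 + 2 + 5 = 14)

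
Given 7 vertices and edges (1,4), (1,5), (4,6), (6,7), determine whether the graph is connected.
No, it has 3 components: {1, 4, 5, 6, 7}, {2}, {3}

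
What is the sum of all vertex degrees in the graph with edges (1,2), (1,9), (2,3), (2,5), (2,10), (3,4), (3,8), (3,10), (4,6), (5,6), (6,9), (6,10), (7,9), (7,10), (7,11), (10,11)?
32 (handshake: sum of degrees = 2|E| = 2 x 16 = 32)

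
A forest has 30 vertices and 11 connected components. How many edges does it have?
19 (Each of the 11 component trees on V_i vertices has V_i - 1 edges; summing gives V - C = 30 - 11 = 19)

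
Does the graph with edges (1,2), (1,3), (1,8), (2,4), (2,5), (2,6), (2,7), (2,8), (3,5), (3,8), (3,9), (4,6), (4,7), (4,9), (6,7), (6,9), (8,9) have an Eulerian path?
Yes (the graph is connected and exactly 2 vertices have odd degree: {1, 7}; any Eulerian path must start and end at those)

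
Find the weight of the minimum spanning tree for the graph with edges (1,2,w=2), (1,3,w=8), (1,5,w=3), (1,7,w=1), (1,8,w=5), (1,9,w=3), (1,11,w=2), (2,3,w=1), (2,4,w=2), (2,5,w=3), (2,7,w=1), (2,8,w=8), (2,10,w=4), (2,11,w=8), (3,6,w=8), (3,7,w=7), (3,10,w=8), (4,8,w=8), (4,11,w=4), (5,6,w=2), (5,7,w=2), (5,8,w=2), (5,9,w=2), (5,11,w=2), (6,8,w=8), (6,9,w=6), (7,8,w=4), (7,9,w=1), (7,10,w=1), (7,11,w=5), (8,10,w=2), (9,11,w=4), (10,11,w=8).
15 (MST edges: (1,7,w=1), (1,11,w=2), (2,3,w=1), (2,4,w=2), (2,7,w=1), (5,6,w=2), (5,7,w=2), (5,8,w=2), (7,9,w=1), (7,10,w=1); sum of weights 1 + 2 + 1 + 2 + 1 + 2 + 2 + 2 + 1 + 1 = 15)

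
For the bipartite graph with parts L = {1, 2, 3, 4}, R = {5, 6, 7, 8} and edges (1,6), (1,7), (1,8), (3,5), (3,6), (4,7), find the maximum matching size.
3 (matching: (1,8), (3,6), (4,7); upper bound min(|L|,|R|) = min(4,4) = 4)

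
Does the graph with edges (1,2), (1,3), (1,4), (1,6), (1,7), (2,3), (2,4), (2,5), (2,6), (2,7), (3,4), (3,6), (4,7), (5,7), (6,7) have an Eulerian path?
Yes (the graph is connected and exactly 2 vertices have odd degree: {1, 7}; any Eulerian path must start and end at those)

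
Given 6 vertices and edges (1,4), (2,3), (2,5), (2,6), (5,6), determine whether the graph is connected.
No, it has 2 components: {1, 4}, {2, 3, 5, 6}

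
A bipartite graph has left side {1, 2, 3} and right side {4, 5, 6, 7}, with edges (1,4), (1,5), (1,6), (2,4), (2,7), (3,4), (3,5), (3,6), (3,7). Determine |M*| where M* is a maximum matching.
3 (matching: (1,6), (2,7), (3,5); upper bound min(|L|,|R|) = min(3,4) = 3)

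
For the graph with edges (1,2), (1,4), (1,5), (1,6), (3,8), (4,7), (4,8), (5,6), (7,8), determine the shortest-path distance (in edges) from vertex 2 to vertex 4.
2 (path: 2 -> 1 -> 4, 2 edges)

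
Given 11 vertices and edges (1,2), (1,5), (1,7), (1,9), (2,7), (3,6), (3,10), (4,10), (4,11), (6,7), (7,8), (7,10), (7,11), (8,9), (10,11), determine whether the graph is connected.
Yes (BFS from 1 visits [1, 2, 5, 7, 9, 6, 8, 10, 11, 3, 4] — all 11 vertices reached)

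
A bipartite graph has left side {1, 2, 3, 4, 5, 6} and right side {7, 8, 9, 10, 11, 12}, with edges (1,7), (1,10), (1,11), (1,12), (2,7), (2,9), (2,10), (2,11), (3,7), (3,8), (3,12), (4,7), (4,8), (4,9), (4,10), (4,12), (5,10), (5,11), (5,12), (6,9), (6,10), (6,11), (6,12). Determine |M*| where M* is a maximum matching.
6 (matching: (1,12), (2,11), (3,8), (4,7), (5,10), (6,9); upper bound min(|L|,|R|) = min(6,6) = 6)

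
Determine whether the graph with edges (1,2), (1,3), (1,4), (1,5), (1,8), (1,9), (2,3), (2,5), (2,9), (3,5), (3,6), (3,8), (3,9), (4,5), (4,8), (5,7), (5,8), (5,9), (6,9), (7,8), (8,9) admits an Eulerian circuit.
No (2 vertices have odd degree: {4, 5}; Eulerian circuit requires 0)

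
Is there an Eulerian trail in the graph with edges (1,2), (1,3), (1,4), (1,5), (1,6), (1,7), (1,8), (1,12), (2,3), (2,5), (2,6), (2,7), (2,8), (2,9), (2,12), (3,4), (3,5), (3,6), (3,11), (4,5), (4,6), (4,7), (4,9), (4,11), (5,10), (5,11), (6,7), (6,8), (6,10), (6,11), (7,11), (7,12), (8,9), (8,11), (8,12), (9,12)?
Yes (the graph is connected and exactly 2 vertices have odd degree: {4, 12}; any Eulerian path must start and end at those)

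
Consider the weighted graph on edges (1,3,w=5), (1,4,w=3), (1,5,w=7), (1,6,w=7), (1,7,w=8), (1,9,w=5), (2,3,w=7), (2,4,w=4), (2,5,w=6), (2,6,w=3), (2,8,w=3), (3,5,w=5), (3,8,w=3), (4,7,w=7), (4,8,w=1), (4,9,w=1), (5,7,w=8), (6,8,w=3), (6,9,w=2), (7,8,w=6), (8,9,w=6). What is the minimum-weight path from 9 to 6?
2 (path: 9 -> 6; weights 2 = 2)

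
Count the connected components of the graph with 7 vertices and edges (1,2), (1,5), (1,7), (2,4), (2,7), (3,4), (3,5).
2 (components: {1, 2, 3, 4, 5, 7}, {6})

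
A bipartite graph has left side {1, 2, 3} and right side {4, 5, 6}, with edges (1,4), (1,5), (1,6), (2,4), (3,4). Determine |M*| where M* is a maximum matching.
2 (matching: (1,6), (2,4); upper bound min(|L|,|R|) = min(3,3) = 3)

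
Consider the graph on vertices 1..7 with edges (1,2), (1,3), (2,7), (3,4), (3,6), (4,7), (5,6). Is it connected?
Yes (BFS from 1 visits [1, 2, 3, 7, 4, 6, 5] — all 7 vertices reached)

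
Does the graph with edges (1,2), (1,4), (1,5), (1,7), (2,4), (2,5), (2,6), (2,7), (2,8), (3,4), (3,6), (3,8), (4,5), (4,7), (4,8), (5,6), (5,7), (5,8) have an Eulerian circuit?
No (2 vertices have odd degree: {3, 6}; Eulerian circuit requires 0)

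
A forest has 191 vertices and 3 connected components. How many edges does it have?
188 (Each of the 3 component trees on V_i vertices has V_i - 1 edges; summing gives V - C = 191 - 3 = 188)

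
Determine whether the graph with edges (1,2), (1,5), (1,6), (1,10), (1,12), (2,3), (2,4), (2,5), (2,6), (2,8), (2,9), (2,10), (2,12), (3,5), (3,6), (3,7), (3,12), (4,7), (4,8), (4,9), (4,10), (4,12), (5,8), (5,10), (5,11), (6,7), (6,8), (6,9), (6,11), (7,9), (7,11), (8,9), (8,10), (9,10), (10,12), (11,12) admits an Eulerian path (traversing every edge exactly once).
No (6 vertices have odd degree: {1, 2, 3, 6, 7, 10}; Eulerian path requires 0 or 2)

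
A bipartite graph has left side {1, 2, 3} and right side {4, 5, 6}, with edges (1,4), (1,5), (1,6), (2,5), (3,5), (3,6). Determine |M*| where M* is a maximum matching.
3 (matching: (1,4), (2,5), (3,6); upper bound min(|L|,|R|) = min(3,3) = 3)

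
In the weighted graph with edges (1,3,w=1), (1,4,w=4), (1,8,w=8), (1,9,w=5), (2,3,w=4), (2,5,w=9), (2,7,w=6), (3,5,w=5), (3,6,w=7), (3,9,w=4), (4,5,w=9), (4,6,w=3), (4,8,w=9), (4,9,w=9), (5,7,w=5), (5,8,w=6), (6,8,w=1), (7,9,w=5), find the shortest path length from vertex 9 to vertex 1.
5 (path: 9 -> 1; weights 5 = 5)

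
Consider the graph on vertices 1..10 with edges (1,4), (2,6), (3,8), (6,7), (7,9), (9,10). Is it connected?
No, it has 4 components: {1, 4}, {2, 6, 7, 9, 10}, {3, 8}, {5}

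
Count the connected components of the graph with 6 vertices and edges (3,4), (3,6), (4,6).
4 (components: {1}, {2}, {3, 4, 6}, {5})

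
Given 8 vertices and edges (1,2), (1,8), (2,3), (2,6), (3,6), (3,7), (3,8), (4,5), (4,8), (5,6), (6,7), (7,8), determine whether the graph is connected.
Yes (BFS from 1 visits [1, 2, 8, 3, 6, 4, 7, 5] — all 8 vertices reached)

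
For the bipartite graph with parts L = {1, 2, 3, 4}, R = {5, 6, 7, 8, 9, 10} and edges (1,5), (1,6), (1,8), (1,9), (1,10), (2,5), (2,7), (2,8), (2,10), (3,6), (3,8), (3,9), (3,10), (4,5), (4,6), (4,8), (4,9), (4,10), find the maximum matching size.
4 (matching: (1,10), (2,7), (3,9), (4,8); upper bound min(|L|,|R|) = min(4,6) = 4)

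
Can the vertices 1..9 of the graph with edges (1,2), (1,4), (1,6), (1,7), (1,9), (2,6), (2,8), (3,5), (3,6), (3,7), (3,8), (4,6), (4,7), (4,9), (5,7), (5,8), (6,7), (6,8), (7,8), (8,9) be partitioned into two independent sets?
No (odd cycle of length 3: 6 -> 1 -> 2 -> 6)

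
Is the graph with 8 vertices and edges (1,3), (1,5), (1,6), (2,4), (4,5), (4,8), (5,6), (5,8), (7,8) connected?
Yes (BFS from 1 visits [1, 3, 5, 6, 4, 8, 2, 7] — all 8 vertices reached)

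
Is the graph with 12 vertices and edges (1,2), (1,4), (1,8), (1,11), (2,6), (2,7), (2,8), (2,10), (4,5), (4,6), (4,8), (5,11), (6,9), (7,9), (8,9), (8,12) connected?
No, it has 2 components: {1, 2, 4, 5, 6, 7, 8, 9, 10, 11, 12}, {3}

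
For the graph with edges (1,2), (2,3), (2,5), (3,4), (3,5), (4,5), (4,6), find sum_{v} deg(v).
14 (handshake: sum of degrees = 2|E| = 2 x 7 = 14)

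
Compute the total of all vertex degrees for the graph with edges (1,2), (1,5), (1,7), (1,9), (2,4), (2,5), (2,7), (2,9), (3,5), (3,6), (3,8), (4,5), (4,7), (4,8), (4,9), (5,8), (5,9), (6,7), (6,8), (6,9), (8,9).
42 (handshake: sum of degrees = 2|E| = 2 x 21 = 42)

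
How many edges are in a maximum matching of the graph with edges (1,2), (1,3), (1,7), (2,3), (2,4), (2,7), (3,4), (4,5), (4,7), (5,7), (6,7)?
3 (matching: (1,3), (4,5), (6,7); upper bound floor(n/2) = floor(7/2) = 3)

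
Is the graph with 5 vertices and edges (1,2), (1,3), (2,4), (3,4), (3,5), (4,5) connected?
Yes (BFS from 1 visits [1, 2, 3, 4, 5] — all 5 vertices reached)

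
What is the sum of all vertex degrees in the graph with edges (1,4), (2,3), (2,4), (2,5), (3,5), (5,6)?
12 (handshake: sum of degrees = 2|E| = 2 x 6 = 12)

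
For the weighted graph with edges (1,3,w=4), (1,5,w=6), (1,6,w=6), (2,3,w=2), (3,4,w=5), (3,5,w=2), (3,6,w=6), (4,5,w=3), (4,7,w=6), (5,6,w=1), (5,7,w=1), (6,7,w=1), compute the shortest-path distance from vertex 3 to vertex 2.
2 (path: 3 -> 2; weights 2 = 2)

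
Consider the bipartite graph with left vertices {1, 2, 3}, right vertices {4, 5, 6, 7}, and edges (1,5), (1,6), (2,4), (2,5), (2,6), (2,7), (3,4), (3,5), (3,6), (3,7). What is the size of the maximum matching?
3 (matching: (1,6), (2,7), (3,5); upper bound min(|L|,|R|) = min(3,4) = 3)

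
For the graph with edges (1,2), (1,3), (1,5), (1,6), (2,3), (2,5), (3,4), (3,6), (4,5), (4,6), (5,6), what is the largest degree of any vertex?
4 (attained at vertices 1, 3, 5, 6)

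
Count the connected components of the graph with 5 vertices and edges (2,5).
4 (components: {1}, {2, 5}, {3}, {4})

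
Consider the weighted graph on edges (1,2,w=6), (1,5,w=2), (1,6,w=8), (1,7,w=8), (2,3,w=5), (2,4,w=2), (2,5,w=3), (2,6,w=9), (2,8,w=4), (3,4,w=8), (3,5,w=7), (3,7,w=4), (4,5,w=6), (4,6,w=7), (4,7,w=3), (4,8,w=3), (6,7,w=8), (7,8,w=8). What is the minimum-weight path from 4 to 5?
5 (path: 4 -> 2 -> 5; weights 2 + 3 = 5)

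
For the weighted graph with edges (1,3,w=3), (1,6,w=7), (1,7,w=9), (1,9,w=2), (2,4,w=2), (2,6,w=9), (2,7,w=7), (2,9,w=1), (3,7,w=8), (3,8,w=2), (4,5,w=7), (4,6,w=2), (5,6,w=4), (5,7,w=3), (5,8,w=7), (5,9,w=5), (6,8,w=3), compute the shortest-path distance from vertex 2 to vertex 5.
6 (path: 2 -> 9 -> 5; weights 1 + 5 = 6)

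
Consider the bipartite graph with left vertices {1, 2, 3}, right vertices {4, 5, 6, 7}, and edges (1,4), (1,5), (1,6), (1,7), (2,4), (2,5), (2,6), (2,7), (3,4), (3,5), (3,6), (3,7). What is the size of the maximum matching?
3 (matching: (1,7), (2,6), (3,5); upper bound min(|L|,|R|) = min(3,4) = 3)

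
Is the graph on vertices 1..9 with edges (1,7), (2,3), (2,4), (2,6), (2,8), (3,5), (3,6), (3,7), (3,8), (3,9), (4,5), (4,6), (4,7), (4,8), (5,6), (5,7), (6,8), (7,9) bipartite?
No (odd cycle of length 3: 3 -> 7 -> 9 -> 3)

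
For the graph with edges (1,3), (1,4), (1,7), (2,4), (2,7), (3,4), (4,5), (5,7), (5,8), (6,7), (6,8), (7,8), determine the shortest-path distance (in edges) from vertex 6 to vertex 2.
2 (path: 6 -> 7 -> 2, 2 edges)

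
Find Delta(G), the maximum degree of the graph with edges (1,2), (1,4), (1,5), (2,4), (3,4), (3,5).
3 (attained at vertices 1, 4)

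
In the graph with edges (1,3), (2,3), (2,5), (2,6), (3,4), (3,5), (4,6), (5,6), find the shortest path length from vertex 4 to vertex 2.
2 (path: 4 -> 3 -> 2, 2 edges)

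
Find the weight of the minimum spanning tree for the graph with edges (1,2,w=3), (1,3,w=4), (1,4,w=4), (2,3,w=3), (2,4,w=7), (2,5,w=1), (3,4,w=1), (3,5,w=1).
6 (MST edges: (1,2,w=3), (2,5,w=1), (3,4,w=1), (3,5,w=1); sum of weights 3 + 1 + 1 + 1 = 6)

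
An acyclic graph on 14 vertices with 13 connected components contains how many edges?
1 (Each of the 13 component trees on V_i vertices has V_i - 1 edges; summing gives V - C = 14 - 13 = 1)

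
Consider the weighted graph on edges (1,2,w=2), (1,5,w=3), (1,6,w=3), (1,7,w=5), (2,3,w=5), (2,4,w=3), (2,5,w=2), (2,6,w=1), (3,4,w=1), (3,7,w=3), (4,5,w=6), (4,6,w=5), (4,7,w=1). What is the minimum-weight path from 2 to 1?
2 (path: 2 -> 1; weights 2 = 2)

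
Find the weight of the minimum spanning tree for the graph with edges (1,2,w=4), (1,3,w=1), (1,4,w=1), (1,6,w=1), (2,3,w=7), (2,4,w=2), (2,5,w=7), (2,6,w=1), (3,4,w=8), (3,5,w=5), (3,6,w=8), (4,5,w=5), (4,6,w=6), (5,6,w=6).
9 (MST edges: (1,3,w=1), (1,4,w=1), (1,6,w=1), (2,6,w=1), (3,5,w=5); sum of weights 1 + 1 + 1 + 1 + 5 = 9)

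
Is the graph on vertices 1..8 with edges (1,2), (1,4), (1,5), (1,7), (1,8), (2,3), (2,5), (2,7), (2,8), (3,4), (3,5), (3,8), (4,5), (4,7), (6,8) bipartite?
No (odd cycle of length 3: 4 -> 1 -> 5 -> 4)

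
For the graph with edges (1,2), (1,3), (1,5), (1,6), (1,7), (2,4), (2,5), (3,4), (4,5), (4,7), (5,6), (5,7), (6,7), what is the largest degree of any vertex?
5 (attained at vertices 1, 5)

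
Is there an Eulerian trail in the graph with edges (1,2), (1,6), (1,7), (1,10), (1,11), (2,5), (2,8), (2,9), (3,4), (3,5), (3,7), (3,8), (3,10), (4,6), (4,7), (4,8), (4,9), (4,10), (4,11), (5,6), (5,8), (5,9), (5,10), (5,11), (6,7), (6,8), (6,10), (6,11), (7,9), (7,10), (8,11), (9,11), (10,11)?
No (8 vertices have odd degree: {1, 3, 4, 5, 6, 9, 10, 11}; Eulerian path requires 0 or 2)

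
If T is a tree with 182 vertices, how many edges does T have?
181 (A tree on V vertices has V - 1 edges, so 182 - 1 = 181)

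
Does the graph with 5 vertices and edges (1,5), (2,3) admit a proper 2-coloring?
Yes. Partition: {1, 2, 4}, {3, 5}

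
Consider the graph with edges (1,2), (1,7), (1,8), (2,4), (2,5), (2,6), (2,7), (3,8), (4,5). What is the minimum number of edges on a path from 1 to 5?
2 (path: 1 -> 2 -> 5, 2 edges)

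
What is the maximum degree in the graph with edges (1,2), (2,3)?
2 (attained at vertex 2)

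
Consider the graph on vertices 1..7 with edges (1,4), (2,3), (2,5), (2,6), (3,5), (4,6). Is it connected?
No, it has 2 components: {1, 2, 3, 4, 5, 6}, {7}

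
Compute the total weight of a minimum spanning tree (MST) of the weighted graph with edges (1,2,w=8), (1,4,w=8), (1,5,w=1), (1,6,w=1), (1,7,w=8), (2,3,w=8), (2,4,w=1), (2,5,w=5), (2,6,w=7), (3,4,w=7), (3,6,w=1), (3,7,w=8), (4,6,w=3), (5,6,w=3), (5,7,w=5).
12 (MST edges: (1,5,w=1), (1,6,w=1), (2,4,w=1), (3,6,w=1), (4,6,w=3), (5,7,w=5); sum of weights 1 + 1 + 1 + 1 + 3 + 5 = 12)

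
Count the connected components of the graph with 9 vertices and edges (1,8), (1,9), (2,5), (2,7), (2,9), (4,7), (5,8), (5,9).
3 (components: {1, 2, 4, 5, 7, 8, 9}, {3}, {6})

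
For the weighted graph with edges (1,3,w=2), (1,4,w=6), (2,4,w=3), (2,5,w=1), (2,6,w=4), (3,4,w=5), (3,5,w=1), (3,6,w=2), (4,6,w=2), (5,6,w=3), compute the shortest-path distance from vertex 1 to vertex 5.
3 (path: 1 -> 3 -> 5; weights 2 + 1 = 3)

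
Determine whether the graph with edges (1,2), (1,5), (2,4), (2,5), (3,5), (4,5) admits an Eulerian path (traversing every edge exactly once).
Yes (the graph is connected and exactly 2 vertices have odd degree: {2, 3}; any Eulerian path must start and end at those)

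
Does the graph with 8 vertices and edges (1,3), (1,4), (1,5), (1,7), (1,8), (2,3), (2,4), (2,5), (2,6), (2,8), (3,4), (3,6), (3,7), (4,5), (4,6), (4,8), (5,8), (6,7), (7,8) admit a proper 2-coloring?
No (odd cycle of length 3: 4 -> 1 -> 3 -> 4)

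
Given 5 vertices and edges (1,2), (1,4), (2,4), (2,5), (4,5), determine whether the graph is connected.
No, it has 2 components: {1, 2, 4, 5}, {3}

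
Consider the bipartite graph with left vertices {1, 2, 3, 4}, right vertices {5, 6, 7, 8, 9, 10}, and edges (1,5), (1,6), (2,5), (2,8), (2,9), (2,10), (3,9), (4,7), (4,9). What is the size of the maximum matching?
4 (matching: (1,6), (2,10), (3,9), (4,7); upper bound min(|L|,|R|) = min(4,6) = 4)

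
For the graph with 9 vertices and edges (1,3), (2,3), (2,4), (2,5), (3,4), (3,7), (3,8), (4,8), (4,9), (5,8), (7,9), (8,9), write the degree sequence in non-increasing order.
[5, 4, 4, 3, 3, 2, 2, 1, 0] (degrees: deg(1)=1, deg(2)=3, deg(3)=5, deg(4)=4, deg(5)=2, deg(6)=0, deg(7)=2, deg(8)=4, deg(9)=3)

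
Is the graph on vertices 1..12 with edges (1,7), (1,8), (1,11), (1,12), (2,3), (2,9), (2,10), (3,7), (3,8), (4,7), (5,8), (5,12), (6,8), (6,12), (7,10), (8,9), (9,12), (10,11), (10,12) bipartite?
Yes. Partition: {1, 3, 4, 5, 6, 9, 10}, {2, 7, 8, 11, 12}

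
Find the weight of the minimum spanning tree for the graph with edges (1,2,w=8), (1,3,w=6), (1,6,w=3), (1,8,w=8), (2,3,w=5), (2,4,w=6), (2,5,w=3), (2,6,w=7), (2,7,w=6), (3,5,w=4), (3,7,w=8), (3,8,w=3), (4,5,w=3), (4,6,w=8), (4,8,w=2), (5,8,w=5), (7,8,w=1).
21 (MST edges: (1,3,w=6), (1,6,w=3), (2,5,w=3), (3,8,w=3), (4,5,w=3), (4,8,w=2), (7,8,w=1); sum of weights 6 + 3 + 3 + 3 + 3 + 2 + 1 = 21)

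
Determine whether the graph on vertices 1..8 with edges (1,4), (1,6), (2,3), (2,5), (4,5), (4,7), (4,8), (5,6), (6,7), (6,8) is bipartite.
Yes. Partition: {1, 3, 5, 7, 8}, {2, 4, 6}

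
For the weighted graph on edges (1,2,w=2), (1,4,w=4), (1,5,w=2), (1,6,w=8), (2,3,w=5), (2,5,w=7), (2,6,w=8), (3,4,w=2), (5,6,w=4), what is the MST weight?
14 (MST edges: (1,2,w=2), (1,4,w=4), (1,5,w=2), (3,4,w=2), (5,6,w=4); sum of weights 2 + 4 + 2 + 2 + 4 = 14)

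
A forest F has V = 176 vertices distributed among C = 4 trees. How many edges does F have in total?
172 (Each of the 4 component trees on V_i vertices has V_i - 1 edges; summing gives V - C = 176 - 4 = 172)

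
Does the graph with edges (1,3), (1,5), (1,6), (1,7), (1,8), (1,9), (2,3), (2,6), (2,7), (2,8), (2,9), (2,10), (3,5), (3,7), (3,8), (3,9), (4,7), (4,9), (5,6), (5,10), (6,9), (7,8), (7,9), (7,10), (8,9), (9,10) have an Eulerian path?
Yes (the graph is connected and exactly 2 vertices have odd degree: {7, 8}; any Eulerian path must start and end at those)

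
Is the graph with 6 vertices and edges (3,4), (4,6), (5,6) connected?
No, it has 3 components: {1}, {2}, {3, 4, 5, 6}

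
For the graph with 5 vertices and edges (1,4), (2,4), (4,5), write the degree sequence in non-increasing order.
[3, 1, 1, 1, 0] (degrees: deg(1)=1, deg(2)=1, deg(3)=0, deg(4)=3, deg(5)=1)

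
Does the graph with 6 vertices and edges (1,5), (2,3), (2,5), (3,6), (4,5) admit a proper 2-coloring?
Yes. Partition: {1, 2, 4, 6}, {3, 5}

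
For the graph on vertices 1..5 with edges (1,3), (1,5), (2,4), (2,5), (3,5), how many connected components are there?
1 (components: {1, 2, 3, 4, 5})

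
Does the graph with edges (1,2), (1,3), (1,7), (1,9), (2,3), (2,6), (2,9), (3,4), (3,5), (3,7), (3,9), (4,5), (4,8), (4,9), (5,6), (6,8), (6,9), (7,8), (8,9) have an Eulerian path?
Yes (the graph is connected and exactly 2 vertices have odd degree: {5, 7}; any Eulerian path must start and end at those)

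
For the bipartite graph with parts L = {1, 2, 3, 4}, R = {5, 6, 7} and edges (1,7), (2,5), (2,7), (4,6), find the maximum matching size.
3 (matching: (1,7), (2,5), (4,6); upper bound min(|L|,|R|) = min(4,3) = 3)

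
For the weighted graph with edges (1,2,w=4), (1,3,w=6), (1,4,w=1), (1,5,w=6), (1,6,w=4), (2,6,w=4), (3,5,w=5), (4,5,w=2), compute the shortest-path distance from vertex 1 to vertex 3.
6 (path: 1 -> 3; weights 6 = 6)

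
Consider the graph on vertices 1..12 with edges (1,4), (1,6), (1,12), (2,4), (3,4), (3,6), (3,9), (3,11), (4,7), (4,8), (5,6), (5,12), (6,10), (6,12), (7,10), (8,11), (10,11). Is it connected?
Yes (BFS from 1 visits [1, 4, 6, 12, 2, 3, 7, 8, 5, 10, 9, 11] — all 12 vertices reached)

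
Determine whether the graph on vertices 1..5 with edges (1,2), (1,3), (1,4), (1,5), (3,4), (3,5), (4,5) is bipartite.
No (odd cycle of length 3: 4 -> 1 -> 3 -> 4)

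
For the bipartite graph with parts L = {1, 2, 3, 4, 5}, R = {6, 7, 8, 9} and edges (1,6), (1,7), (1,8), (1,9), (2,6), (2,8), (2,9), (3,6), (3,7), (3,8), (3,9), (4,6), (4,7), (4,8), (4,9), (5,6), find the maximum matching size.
4 (matching: (1,9), (2,8), (3,7), (4,6); upper bound min(|L|,|R|) = min(5,4) = 4)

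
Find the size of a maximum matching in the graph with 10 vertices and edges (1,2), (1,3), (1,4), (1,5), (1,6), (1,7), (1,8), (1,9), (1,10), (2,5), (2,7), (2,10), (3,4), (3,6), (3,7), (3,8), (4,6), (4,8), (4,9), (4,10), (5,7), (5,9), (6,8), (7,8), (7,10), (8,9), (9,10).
5 (matching: (1,8), (2,10), (3,6), (4,9), (5,7); upper bound floor(n/2) = floor(10/2) = 5)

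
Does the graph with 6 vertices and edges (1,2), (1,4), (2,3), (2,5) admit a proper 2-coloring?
Yes. Partition: {1, 3, 5, 6}, {2, 4}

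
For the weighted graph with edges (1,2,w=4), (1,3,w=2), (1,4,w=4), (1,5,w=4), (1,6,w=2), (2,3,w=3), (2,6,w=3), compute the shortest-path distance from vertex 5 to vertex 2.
8 (path: 5 -> 1 -> 2; weights 4 + 4 = 8)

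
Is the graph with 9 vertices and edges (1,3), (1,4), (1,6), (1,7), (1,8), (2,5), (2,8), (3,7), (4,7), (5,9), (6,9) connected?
Yes (BFS from 1 visits [1, 3, 4, 6, 7, 8, 9, 2, 5] — all 9 vertices reached)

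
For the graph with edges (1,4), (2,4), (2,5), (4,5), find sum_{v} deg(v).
8 (handshake: sum of degrees = 2|E| = 2 x 4 = 8)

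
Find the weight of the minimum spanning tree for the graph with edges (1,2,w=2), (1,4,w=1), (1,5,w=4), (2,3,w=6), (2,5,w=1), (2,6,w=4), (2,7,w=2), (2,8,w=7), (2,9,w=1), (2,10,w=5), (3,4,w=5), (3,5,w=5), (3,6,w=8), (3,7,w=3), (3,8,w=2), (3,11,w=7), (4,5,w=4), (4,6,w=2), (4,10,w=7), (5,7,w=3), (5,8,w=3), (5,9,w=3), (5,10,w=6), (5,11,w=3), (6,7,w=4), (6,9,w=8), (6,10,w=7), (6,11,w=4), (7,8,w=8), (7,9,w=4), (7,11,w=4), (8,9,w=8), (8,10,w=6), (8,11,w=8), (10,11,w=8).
22 (MST edges: (1,2,w=2), (1,4,w=1), (2,5,w=1), (2,7,w=2), (2,9,w=1), (2,10,w=5), (3,7,w=3), (3,8,w=2), (4,6,w=2), (5,11,w=3); sum of weights 2 + 1 + 1 + 2 + 1 + 5 + 3 + 2 + 2 + 3 = 22)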